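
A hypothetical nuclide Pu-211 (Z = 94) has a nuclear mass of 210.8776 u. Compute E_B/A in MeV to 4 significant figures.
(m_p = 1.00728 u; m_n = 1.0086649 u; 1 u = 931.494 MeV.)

Mass of separated nucleons = 94(1.00728) + 117(1.0086649) = 94.68432 + 118.0137933 = 212.6981133 u
Mass defect Δm = 212.6981133 − 210.8776 = 1.8205133 u
E_B = 1.8205133 × 931.494 = 1695.80 MeV
BE/A = 1695.80 MeV / 211 = 8.037 MeV/nucleon

8.037 MeV/nucleon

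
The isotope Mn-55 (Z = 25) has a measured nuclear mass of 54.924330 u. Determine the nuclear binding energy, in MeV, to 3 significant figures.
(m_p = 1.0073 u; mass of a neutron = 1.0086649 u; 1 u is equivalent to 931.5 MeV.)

483 MeV

Total constituent mass: 25 × 1.0073 + 30 × 1.0086649 = 55.4424470 u
Δm = 55.4424470 − 54.924330 = 0.5181170 u
E_B = 0.5181170 × 931.5 = 482.626 MeV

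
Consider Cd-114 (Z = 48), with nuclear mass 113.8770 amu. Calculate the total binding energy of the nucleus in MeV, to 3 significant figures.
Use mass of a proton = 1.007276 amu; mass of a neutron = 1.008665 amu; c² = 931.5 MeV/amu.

973 MeV

Mass of separated nucleons = 48(1.007276) + 66(1.008665) = 48.349248 + 66.571890 = 114.921138 amu
Mass defect Δm = 114.921138 − 113.8770 = 1.044138 amu
E_B = 1.044138 × 931.5 = 972.615 MeV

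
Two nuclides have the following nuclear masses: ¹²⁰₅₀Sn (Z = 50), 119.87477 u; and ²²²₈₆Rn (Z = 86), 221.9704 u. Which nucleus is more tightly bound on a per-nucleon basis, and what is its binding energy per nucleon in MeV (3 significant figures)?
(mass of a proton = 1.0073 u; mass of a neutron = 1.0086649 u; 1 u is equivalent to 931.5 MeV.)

¹²⁰₅₀Sn: Σm = 50(1.0073) + 70(1.0086649) = 120.9715430 u; Δm = 1.0967730 u; E_B = 1021.64 MeV; E_B/A = 8.514 MeV
²²²₈₆Rn: Σm = 86(1.0073) + 136(1.0086649) = 223.8062264 u; Δm = 1.8358264 u; E_B = 1710.1 MeV; E_B/A = 7.703 MeV
¹²⁰₅₀Sn has the higher binding energy per nucleon, so it is the more tightly bound nucleus.

¹²⁰₅₀Sn; 8.51 MeV/nucleon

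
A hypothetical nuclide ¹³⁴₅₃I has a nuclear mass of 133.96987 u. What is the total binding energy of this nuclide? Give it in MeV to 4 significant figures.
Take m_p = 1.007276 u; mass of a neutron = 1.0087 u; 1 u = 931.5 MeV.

1044 MeV

The nucleus contains 53 protons and 134 − 53 = 81 neutrons.
Mass of separated nucleons = 53(1.007276) + 81(1.0087) = 53.385628 + 81.7047 = 135.090328 u
Mass defect Δm = 135.090328 − 133.96987 = 1.120458 u
Converting to energy: 1.120458 u × 931.5 MeV/u = 1043.71 MeV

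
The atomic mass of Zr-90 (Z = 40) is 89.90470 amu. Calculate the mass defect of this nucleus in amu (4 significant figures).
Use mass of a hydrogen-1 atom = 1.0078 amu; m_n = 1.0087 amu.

0.8423 amu

The nucleus contains 40 protons and 90 − 40 = 50 neutrons.
Σm = 40·m(¹H) + 50·m_n = 40.3120 + 50.4350 = 90.7470 amu
The mass defect is 90.7470 − 89.90470 = 0.84230 amu.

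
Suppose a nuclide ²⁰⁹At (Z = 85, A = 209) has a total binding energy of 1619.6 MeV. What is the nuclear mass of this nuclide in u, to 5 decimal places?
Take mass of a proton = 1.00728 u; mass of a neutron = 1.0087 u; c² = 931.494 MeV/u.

208.95889 u

Mass defect = 1619.6 MeV / (931.494 MeV/u) = 1.7387122 u
Constituent mass = 85(1.00728) + 124(1.0087) = 210.69760 u
Nuclear mass = 210.69760 − 1.7387122 = 208.9588878 u ≈ 208.95889 u (to 5 decimal places)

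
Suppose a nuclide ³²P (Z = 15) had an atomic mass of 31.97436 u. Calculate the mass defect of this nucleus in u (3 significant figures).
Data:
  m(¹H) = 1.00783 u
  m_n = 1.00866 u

With 15 protons and 17 neutrons (A = 32):
Mass of separated nucleons = 15(1.00783) + 17(1.00866) = 15.11745 + 17.14722 = 32.26467 u
Mass defect Δm = 32.26467 − 31.97436 = 0.29031 u

0.290 u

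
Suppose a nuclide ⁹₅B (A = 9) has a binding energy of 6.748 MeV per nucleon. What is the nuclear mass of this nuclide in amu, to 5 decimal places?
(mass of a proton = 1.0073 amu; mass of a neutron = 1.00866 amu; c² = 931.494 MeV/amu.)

Total binding energy = 9 × 6.748 = 60.732 MeV
Mass defect = 60.732 MeV / (931.494 MeV/amu) = 0.0651985 amu
Constituent mass = 5(1.0073) + 4(1.00866) = 9.07114 amu
Nuclear mass = 9.07114 − 0.0651985 = 9.0059415 amu ≈ 9.00594 amu (to 5 decimal places)

9.00594 amu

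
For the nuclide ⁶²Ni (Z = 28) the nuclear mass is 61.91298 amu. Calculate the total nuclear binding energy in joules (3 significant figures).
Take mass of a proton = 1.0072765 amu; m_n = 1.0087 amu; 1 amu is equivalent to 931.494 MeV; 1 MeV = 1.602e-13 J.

8.75e-11 J

Z = 28, so N = A − Z = 62 − 28 = 34.
Σm = 28·m_p + 34·m_n = 28.2037420 + 34.2958 = 62.4995420 amu
Mass defect Δm = 62.4995420 − 61.91298 = 0.5865620 amu
Binding energy = Δm·c² = 0.5865620 × 931.494 MeV/amu = 546.379 MeV
In joules: 546.379 MeV × 1.602e-13 J/MeV = 8.7530e-11 J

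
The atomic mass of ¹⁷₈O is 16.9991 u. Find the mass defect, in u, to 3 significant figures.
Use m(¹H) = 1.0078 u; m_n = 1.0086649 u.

0.141 u

Z = 8, so N = A − Z = 17 − 8 = 9.
Σm = 8·m(¹H) + 9·m_n = 8.0624 + 9.0779841 = 17.1403841 u
Δm = 17.1403841 − 16.9991 = 0.1412841 u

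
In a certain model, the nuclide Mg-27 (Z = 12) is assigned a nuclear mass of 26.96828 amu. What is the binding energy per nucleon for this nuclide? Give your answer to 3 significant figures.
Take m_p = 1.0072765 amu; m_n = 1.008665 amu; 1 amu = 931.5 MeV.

8.59 MeV/nucleon

With 12 protons and 15 neutrons (A = 27):
Mass of separated nucleons = 12(1.0072765) + 15(1.008665) = 12.0873180 + 15.129975 = 27.2172930 amu
The mass defect is 27.2172930 − 26.96828 = 0.2490130 amu.
Binding energy = Δm·c² = 0.2490130 × 931.5 MeV/amu = 231.956 MeV
Dividing by A = 27 gives 8.591 MeV per nucleon.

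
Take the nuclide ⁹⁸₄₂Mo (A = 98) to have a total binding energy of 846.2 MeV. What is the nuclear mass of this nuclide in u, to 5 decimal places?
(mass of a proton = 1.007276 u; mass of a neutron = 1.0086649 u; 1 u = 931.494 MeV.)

Mass defect = 846.2 MeV / (931.494 MeV/u) = 0.9084331 u
Constituent mass = 42(1.007276) + 56(1.0086649) = 98.7908264 u
Nuclear mass = 98.7908264 − 0.9084331 = 97.8823933 u ≈ 97.88239 u (to 5 decimal places)

97.88239 u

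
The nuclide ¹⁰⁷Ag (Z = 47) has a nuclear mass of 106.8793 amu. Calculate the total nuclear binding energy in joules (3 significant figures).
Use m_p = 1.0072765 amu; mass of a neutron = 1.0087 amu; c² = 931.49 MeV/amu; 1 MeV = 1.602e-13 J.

Mass of separated nucleons = 47(1.0072765) + 60(1.0087) = 47.3419955 + 60.5220 = 107.8639955 amu
Mass defect Δm = 107.8639955 − 106.8793 = 0.9846955 amu
Binding energy = Δm·c² = 0.9846955 × 931.49 MeV/amu = 917.234 MeV
In joules: 917.234 MeV × 1.602e-13 J/MeV = 1.4694e-10 J

1.47e-10 J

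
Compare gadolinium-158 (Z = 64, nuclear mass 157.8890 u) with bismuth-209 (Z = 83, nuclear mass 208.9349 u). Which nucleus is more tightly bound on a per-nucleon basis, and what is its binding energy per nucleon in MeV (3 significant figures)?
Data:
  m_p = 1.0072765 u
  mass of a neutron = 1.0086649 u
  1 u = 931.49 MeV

gadolinium-158; 8.20 MeV/nucleon

gadolinium-158: Σm = 64(1.0072765) + 94(1.0086649) = 159.2801966 u; Δm = 1.3911966 u; E_B = 1295.9 MeV; E_B/A = 8.202 MeV
bismuth-209: Σm = 83(1.0072765) + 126(1.0086649) = 210.6957269 u; Δm = 1.7608269 u; E_B = 1640.2 MeV; E_B/A = 7.848 MeV
gadolinium-158 has the higher binding energy per nucleon, so it is the more tightly bound nucleus.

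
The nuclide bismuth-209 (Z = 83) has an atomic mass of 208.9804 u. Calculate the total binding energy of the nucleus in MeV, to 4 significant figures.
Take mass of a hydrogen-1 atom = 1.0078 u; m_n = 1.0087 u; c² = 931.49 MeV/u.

Mass of separated nucleons = 83(1.0078) + 126(1.0087) = 83.6474 + 127.0962 = 210.7436 u
The mass defect is 210.7436 − 208.9804 = 1.7632 u.
E_B = 1.7632 × 931.49 = 1642.40 MeV

1642 MeV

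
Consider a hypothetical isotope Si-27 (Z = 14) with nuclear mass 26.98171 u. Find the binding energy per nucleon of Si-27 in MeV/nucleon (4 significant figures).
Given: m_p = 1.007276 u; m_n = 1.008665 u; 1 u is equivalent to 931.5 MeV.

8.032 MeV/nucleon

Mass of separated nucleons = 14(1.007276) + 13(1.008665) = 14.101864 + 13.112645 = 27.214509 u
The mass defect is 27.214509 − 26.98171 = 0.232799 u.
Binding energy = Δm·c² = 0.232799 × 931.5 MeV/u = 216.852 MeV
BE/A = 216.852 MeV / 27 = 8.032 MeV/nucleon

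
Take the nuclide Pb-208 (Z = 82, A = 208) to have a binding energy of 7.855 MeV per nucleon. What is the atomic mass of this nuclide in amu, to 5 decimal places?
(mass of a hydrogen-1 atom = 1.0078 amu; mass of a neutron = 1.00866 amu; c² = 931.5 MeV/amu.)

Total binding energy = 208 × 7.855 = 1633.840 MeV
Mass defect = 1633.840 MeV / (931.5 MeV/amu) = 1.7539882 amu
Constituent mass = 82(1.0078) + 126(1.00866) = 209.73076 amu
Atomic mass = 209.73076 − 1.7539882 = 207.9767718 amu ≈ 207.97677 amu (to 5 decimal places)

207.97677 amu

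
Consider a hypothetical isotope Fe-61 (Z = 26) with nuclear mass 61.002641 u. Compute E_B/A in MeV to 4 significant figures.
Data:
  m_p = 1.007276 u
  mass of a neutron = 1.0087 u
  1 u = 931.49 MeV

7.498 MeV/nucleon

The nucleus contains 26 protons and 61 − 26 = 35 neutrons.
Σm = 26·m_p + 35·m_n = 26.189176 + 35.3045 = 61.493676 u
The mass defect is 61.493676 − 61.002641 = 0.491035 u.
Converting to energy: 0.491035 u × 931.49 MeV/u = 457.394 MeV
Per nucleon: 457.394 / 61 = 7.498 MeV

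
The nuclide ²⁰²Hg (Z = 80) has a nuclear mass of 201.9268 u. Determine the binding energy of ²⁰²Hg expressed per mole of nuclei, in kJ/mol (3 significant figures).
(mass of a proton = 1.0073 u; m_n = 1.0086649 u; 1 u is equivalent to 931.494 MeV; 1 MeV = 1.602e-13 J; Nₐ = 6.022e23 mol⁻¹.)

1.54e+11 kJ/mol

Total constituent mass: 80 × 1.0073 + 122 × 1.0086649 = 203.6411178 u
The mass defect is 203.6411178 − 201.9268 = 1.7143178 u.
Binding energy = Δm·c² = 1.7143178 × 931.494 MeV/u = 1596.88 MeV
Per nucleus in joules: 1596.88 MeV × 1.602e-13 J/MeV = 2.5582e-10 J
Per mole: 2.5582e-10 J × 6.022e23 mol⁻¹ = 1.5405e+14 J/mol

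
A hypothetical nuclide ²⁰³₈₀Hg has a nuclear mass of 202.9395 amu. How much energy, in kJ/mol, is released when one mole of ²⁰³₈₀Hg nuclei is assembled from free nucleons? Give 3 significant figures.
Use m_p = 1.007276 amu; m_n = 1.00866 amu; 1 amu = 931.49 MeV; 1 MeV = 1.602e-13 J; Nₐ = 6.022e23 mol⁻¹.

1.53e+11 kJ/mol

Σm = 80·m_p + 123·m_n = 80.582080 + 124.06518 = 204.647260 amu
The mass defect is 204.647260 − 202.9395 = 1.707760 amu.
E_B = 1.707760 × 931.49 = 1590.76 MeV
Per nucleus in joules: 1590.76 MeV × 1.602e-13 J/MeV = 2.5484e-10 J
Per mole: 2.5484e-10 J × 6.022e23 mol⁻¹ = 1.5346e+14 J/mol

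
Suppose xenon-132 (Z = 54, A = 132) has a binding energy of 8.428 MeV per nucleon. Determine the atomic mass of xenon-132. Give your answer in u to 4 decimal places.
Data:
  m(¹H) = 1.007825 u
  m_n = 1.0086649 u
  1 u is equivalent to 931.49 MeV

Total binding energy = 132 × 8.428 = 1112.496 MeV
Mass defect = 1112.496 MeV / (931.49 MeV/u) = 1.194319 u
Constituent mass = 54(1.007825) + 78(1.0086649) = 133.0984122 u
Atomic mass = 133.0984122 − 1.194319 = 131.9040932 u ≈ 131.9041 u (to 4 decimal places)

131.9041 u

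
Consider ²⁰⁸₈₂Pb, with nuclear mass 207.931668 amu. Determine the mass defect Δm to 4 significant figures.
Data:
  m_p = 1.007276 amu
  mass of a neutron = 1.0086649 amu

1.757 amu

The nucleus contains 82 protons and 208 − 82 = 126 neutrons.
Σm = 82·m_p + 126·m_n = 82.596632 + 127.0917774 = 209.6884094 amu
The mass defect is 209.6884094 − 207.931668 = 1.7567414 amu.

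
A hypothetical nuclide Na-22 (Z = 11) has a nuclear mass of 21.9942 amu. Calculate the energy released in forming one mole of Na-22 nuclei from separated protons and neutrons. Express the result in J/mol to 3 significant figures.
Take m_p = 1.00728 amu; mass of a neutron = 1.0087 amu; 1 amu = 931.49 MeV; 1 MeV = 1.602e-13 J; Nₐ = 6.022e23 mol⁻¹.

Total constituent mass: 11 × 1.00728 + 11 × 1.0087 = 22.17578 amu
The mass defect is 22.17578 − 21.9942 = 0.18158 amu.
Binding energy = Δm·c² = 0.18158 × 931.49 MeV/amu = 169.140 MeV
Per nucleus in joules: 169.140 MeV × 1.602e-13 J/MeV = 2.7096e-11 J
Per mole: 2.7096e-11 J × 6.022e23 mol⁻¹ = 1.6317e+13 J/mol

1.63e+13 J/mol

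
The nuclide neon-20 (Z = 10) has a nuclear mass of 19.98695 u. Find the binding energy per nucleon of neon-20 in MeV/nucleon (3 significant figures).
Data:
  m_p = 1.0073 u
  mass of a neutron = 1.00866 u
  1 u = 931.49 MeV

8.04 MeV/nucleon

Σm = 10·m_p + 10·m_n = 10.0730 + 10.08660 = 20.15960 u
The mass defect is 20.15960 − 19.98695 = 0.17265 u.
Converting to energy: 0.17265 u × 931.49 MeV/u = 160.822 MeV
Dividing by A = 20 gives 8.041 MeV per nucleon.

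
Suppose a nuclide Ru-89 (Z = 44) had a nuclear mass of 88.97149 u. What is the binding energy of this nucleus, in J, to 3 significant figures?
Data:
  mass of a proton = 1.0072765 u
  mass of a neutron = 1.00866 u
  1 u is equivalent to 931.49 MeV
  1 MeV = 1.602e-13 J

1.10e-10 J

Z = 44, so N = A − Z = 89 − 44 = 45.
Σm = 44·m_p + 45·m_n = 44.3201660 + 45.38970 = 89.7098660 u
Δm = 89.7098660 − 88.97149 = 0.7383760 u
Converting to energy: 0.7383760 u × 931.49 MeV/u = 687.790 MeV
In joules: 687.790 MeV × 1.602e-13 J/MeV = 1.1018e-10 J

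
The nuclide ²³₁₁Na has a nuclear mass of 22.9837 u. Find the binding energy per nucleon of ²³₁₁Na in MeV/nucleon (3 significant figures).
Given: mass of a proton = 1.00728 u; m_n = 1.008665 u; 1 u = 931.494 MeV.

8.11 MeV/nucleon

Mass of separated nucleons = 11(1.00728) + 12(1.008665) = 11.08008 + 12.103980 = 23.184060 u
Δm = 23.184060 − 22.9837 = 0.200360 u
Converting to energy: 0.200360 u × 931.494 MeV/u = 186.634 MeV
BE/A = 186.634 MeV / 23 = 8.1145 MeV/nucleon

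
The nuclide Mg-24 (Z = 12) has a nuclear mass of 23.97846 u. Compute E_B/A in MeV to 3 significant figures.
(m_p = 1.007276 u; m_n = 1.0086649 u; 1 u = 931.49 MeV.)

8.26 MeV/nucleon

Z = 12, so N = A − Z = 24 − 12 = 12.
Σm = 12·m_p + 12·m_n = 12.087312 + 12.1039788 = 24.1912908 u
Mass defect Δm = 24.1912908 − 23.97846 = 0.2128308 u
E_B = 0.2128308 × 931.49 = 198.250 MeV
Per nucleon: 198.250 / 24 = 8.260 MeV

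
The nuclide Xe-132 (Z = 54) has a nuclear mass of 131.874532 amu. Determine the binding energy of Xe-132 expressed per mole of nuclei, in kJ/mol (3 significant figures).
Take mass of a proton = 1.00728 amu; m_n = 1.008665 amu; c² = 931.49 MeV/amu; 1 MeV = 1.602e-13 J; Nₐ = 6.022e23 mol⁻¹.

1.07e+11 kJ/mol

The nucleus contains 54 protons and 132 − 54 = 78 neutrons.
Σm = 54·m_p + 78·m_n = 54.39312 + 78.675870 = 133.068990 amu
Δm = 133.068990 − 131.874532 = 1.194458 amu
Converting to energy: 1.194458 amu × 931.49 MeV/amu = 1112.63 MeV
Per nucleus in joules: 1112.63 MeV × 1.602e-13 J/MeV = 1.7824e-10 J
Per mole: 1.7824e-10 J × 6.022e23 mol⁻¹ = 1.0734e+14 J/mol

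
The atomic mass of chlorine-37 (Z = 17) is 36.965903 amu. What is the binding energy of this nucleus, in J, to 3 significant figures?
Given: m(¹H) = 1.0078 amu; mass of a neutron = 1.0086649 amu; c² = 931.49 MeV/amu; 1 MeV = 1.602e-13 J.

Mass of separated nucleons = 17(1.0078) + 20(1.0086649) = 17.1326 + 20.1732980 = 37.3058980 amu
Mass defect Δm = 37.3058980 − 36.965903 = 0.3399950 amu
Converting to energy: 0.3399950 amu × 931.49 MeV/amu = 316.702 MeV
In joules: 316.702 MeV × 1.602e-13 J/MeV = 5.0736e-11 J

5.07e-11 J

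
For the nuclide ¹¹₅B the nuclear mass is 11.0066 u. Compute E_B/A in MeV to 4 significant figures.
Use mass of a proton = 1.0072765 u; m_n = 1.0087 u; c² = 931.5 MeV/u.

Z = 5, so N = A − Z = 11 − 5 = 6.
Total constituent mass: 5 × 1.0072765 + 6 × 1.0087 = 11.0885825 u
Δm = 11.0885825 − 11.0066 = 0.0819825 u
Binding energy = Δm·c² = 0.0819825 × 931.5 MeV/u = 76.3667 MeV
Dividing by A = 11 gives 6.942 MeV per nucleon.

6.942 MeV/nucleon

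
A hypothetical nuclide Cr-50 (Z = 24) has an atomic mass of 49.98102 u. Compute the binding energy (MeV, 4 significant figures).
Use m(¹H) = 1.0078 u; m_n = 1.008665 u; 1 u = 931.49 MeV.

401.9 MeV

The nucleus contains 24 protons and 50 − 24 = 26 neutrons.
Σm = 24·m(¹H) + 26·m_n = 24.1872 + 26.225290 = 50.412490 u
The mass defect is 50.412490 − 49.98102 = 0.431470 u.
E_B = 0.431470 × 931.49 = 401.910 MeV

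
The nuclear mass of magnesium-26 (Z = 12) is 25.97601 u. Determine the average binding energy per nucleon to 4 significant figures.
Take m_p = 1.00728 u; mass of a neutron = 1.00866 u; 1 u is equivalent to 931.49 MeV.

Mass of separated nucleons = 12(1.00728) + 14(1.00866) = 12.08736 + 14.12124 = 26.20860 u
Mass defect Δm = 26.20860 − 25.97601 = 0.23259 u
Converting to energy: 0.23259 u × 931.49 MeV/u = 216.655 MeV
Per nucleon: 216.655 / 26 = 8.333 MeV

8.333 MeV/nucleon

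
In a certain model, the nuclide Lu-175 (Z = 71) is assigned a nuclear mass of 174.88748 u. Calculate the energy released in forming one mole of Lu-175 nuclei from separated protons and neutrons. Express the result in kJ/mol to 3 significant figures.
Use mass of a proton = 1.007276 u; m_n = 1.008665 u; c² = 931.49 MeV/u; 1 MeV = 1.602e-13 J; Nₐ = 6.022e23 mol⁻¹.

1.38e+11 kJ/mol

With 71 protons and 104 neutrons (A = 175):
Mass of separated nucleons = 71(1.007276) + 104(1.008665) = 71.516596 + 104.901160 = 176.417756 u
Mass defect Δm = 176.417756 − 174.88748 = 1.530276 u
Converting to energy: 1.530276 u × 931.49 MeV/u = 1425.44 MeV
Per nucleus in joules: 1425.44 MeV × 1.602e-13 J/MeV = 2.2836e-10 J
Per mole: 2.2836e-10 J × 6.022e23 mol⁻¹ = 1.3752e+14 J/mol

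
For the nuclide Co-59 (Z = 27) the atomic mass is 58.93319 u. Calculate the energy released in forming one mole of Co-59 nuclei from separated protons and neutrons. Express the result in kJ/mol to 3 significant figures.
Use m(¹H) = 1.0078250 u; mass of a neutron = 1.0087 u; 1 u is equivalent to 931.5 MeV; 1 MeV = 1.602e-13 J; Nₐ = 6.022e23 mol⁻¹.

The nucleus contains 27 protons and 59 − 27 = 32 neutrons.
Total constituent mass: 27 × 1.0078250 + 32 × 1.0087 = 59.4896750 u
Mass defect Δm = 59.4896750 − 58.93319 = 0.5564850 u
Converting to energy: 0.5564850 u × 931.5 MeV/u = 518.366 MeV
Per nucleus in joules: 518.366 MeV × 1.602e-13 J/MeV = 8.3042e-11 J
Per mole: 8.3042e-11 J × 6.022e23 mol⁻¹ = 5.0008e+13 J/mol

5.00e+10 kJ/mol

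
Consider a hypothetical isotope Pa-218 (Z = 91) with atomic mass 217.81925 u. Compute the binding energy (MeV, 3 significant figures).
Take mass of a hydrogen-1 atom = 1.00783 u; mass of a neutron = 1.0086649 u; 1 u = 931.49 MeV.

Z = 91, so N = A − Z = 218 − 91 = 127.
Σm = 91·m(¹H) + 127·m_n = 91.71253 + 128.1004423 = 219.8129723 u
Δm = 219.8129723 − 217.81925 = 1.9937223 u
E_B = 1.9937223 × 931.49 = 1857.13 MeV

1860 MeV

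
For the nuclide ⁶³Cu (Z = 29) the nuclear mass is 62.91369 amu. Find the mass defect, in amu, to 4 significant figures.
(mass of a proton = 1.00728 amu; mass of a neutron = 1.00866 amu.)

0.5919 amu

With 29 protons and 34 neutrons (A = 63):
Mass of separated nucleons = 29(1.00728) + 34(1.00866) = 29.21112 + 34.29444 = 63.50556 amu
Mass defect Δm = 63.50556 − 62.91369 = 0.59187 amu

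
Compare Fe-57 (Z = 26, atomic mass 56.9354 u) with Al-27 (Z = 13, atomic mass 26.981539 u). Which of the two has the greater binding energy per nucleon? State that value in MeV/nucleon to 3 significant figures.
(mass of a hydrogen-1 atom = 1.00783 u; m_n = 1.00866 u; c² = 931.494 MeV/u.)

Fe-57; 8.77 MeV/nucleon

Fe-57: Σm = 26(1.00783) + 31(1.00866) = 57.47204 u; Δm = 0.53664 u; E_B = 499.88 MeV; E_B/A = 8.770 MeV
Al-27: Σm = 13(1.00783) + 14(1.00866) = 27.22303 u; Δm = 0.241491 u; E_B = 224.95 MeV; E_B/A = 8.331 MeV
Fe-57 has the higher binding energy per nucleon, so it is the more tightly bound nucleus.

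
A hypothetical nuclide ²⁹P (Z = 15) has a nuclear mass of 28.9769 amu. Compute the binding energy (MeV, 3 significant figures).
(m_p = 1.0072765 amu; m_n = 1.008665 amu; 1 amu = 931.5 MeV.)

236 MeV

Z = 15, so N = A − Z = 29 − 15 = 14.
Mass of separated nucleons = 15(1.0072765) + 14(1.008665) = 15.1091475 + 14.121310 = 29.2304575 amu
The mass defect is 29.2304575 − 28.9769 = 0.2535575 amu.
Binding energy = Δm·c² = 0.2535575 × 931.5 MeV/amu = 236.189 MeV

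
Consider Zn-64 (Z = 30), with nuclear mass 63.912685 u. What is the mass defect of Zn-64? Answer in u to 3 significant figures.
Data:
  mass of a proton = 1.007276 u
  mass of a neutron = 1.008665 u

0.600 u

Σm = 30·m_p + 34·m_n = 30.218280 + 34.294610 = 64.512890 u
The mass defect is 64.512890 − 63.912685 = 0.600205 u.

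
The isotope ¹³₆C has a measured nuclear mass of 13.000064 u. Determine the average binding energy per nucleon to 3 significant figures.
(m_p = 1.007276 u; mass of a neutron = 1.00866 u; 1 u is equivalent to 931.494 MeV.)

The nucleus contains 6 protons and 13 − 6 = 7 neutrons.
Σm = 6·m_p + 7·m_n = 6.043656 + 7.06062 = 13.104276 u
Mass defect Δm = 13.104276 − 13.000064 = 0.104212 u
Converting to energy: 0.104212 u × 931.494 MeV/u = 97.0729 MeV
Per nucleon: 97.0729 / 13 = 7.467 MeV

7.47 MeV/nucleon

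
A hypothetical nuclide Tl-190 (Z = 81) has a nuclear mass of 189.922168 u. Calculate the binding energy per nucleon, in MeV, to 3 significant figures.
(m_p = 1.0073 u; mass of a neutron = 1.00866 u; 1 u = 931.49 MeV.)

7.91 MeV/nucleon

Mass of separated nucleons = 81(1.0073) + 109(1.00866) = 81.5913 + 109.94394 = 191.53524 u
Δm = 191.53524 − 189.922168 = 1.613072 u
Converting to energy: 1.613072 u × 931.49 MeV/u = 1502.56 MeV
BE/A = 1502.56 MeV / 190 = 7.908 MeV/nucleon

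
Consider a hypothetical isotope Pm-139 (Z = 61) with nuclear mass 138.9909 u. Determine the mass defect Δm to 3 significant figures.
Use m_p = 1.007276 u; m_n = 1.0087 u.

1.13 u

With 61 protons and 78 neutrons (A = 139):
Total constituent mass: 61 × 1.007276 + 78 × 1.0087 = 140.122436 u
The mass defect is 140.122436 − 138.9909 = 1.131536 u.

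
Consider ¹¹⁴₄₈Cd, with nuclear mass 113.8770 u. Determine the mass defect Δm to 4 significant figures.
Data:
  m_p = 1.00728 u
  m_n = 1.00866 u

Σm = 48·m_p + 66·m_n = 48.34944 + 66.57156 = 114.92100 u
Δm = 114.92100 − 113.8770 = 1.04400 u

1.044 u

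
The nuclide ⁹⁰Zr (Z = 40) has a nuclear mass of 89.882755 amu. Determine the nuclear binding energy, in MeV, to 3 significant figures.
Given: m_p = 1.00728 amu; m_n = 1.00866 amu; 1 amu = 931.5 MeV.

784 MeV

Total constituent mass: 40 × 1.00728 + 50 × 1.00866 = 90.72420 amu
Δm = 90.72420 − 89.882755 = 0.841445 amu
Converting to energy: 0.841445 amu × 931.5 MeV/amu = 783.806 MeV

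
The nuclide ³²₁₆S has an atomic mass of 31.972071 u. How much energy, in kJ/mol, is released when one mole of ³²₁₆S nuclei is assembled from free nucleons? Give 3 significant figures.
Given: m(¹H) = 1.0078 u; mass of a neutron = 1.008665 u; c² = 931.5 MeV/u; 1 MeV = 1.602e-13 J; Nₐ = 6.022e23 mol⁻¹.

With 16 protons and 16 neutrons (A = 32):
Σm = 16·m(¹H) + 16·m_n = 16.1248 + 16.138640 = 32.263440 u
The mass defect is 32.263440 − 31.972071 = 0.291369 u.
E_B = 0.291369 × 931.5 = 271.410 MeV
Per nucleus in joules: 271.410 MeV × 1.602e-13 J/MeV = 4.3480e-11 J
Per mole: 4.3480e-11 J × 6.022e23 mol⁻¹ = 2.6184e+13 J/mol

2.62e+10 kJ/mol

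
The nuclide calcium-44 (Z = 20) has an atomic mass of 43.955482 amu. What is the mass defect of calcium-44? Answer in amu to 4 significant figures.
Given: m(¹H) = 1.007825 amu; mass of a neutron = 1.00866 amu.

With 20 protons and 24 neutrons (A = 44):
Σm = 20·m(¹H) + 24·m_n = 20.156500 + 24.20784 = 44.364340 amu
The mass defect is 44.364340 − 43.955482 = 0.408858 amu.

0.4089 amu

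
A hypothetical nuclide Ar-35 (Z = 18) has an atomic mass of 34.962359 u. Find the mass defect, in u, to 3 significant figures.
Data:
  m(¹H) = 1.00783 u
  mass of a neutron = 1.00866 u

0.326 u

Z = 18, so N = A − Z = 35 − 18 = 17.
Σm = 18·m(¹H) + 17·m_n = 18.14094 + 17.14722 = 35.28816 u
Δm = 35.28816 − 34.962359 = 0.325801 u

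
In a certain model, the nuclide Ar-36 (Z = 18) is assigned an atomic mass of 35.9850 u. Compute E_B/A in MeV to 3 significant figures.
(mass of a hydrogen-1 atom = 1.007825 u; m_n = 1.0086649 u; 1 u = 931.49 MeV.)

Z = 18, so N = A − Z = 36 − 18 = 18.
Σm = 18·m(¹H) + 18·m_n = 18.140850 + 18.1559682 = 36.2968182 u
Mass defect Δm = 36.2968182 − 35.9850 = 0.3118182 u
Converting to energy: 0.3118182 u × 931.49 MeV/u = 290.456 MeV
BE/A = 290.456 MeV / 36 = 8.068 MeV/nucleon

8.07 MeV/nucleon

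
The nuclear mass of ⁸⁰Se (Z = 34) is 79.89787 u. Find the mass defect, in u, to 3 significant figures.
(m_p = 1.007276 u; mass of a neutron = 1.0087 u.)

Σm = 34·m_p + 46·m_n = 34.247384 + 46.4002 = 80.647584 u
Mass defect Δm = 80.647584 − 79.89787 = 0.749714 u

0.750 u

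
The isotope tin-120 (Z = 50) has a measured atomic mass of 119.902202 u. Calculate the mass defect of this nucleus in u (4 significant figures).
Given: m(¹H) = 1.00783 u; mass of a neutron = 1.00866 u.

Σm = 50·m(¹H) + 70·m_n = 50.39150 + 70.60620 = 120.99770 u
Δm = 120.99770 − 119.902202 = 1.095498 u

1.095 u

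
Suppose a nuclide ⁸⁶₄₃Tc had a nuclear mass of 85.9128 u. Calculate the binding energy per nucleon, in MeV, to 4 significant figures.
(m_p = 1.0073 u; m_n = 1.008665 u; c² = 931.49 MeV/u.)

8.380 MeV/nucleon

Total constituent mass: 43 × 1.0073 + 43 × 1.008665 = 86.686495 u
Δm = 86.686495 − 85.9128 = 0.773695 u
Binding energy = Δm·c² = 0.773695 × 931.49 MeV/u = 720.689 MeV
Per nucleon: 720.689 / 86 = 8.380 MeV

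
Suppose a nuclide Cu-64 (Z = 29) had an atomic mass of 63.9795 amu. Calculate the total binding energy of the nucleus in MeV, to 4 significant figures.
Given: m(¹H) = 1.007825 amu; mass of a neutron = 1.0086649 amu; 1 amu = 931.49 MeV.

Total constituent mass: 29 × 1.007825 + 35 × 1.0086649 = 64.5301965 amu
The mass defect is 64.5301965 − 63.9795 = 0.5506965 amu.
Binding energy = Δm·c² = 0.5506965 × 931.49 MeV/amu = 512.968 MeV

513.0 MeV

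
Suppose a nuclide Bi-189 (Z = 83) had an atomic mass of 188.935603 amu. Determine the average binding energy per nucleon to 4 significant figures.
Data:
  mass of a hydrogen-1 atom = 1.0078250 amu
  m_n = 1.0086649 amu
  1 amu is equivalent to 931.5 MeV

8.045 MeV/nucleon

Σm = 83·m(¹H) + 106·m_n = 83.6494750 + 106.9184794 = 190.5679544 amu
Mass defect Δm = 190.5679544 − 188.935603 = 1.6323514 amu
Converting to energy: 1.6323514 amu × 931.5 MeV/amu = 1520.54 MeV
BE/A = 1520.54 MeV / 189 = 8.045 MeV/nucleon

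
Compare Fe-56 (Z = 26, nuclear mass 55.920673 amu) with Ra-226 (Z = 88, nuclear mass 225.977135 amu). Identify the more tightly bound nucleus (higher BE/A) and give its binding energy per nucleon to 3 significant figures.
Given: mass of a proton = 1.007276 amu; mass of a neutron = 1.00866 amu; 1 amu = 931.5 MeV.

Fe-56: Σm = 26(1.007276) + 30(1.00866) = 56.448976 amu; Δm = 0.528303 amu; E_B = 492.11 MeV; E_B/A = 8.788 MeV
Ra-226: Σm = 88(1.007276) + 138(1.00866) = 227.835368 amu; Δm = 1.858233 amu; E_B = 1730.9 MeV; E_B/A = 7.659 MeV
Fe-56 has the higher binding energy per nucleon, so it is the more tightly bound nucleus.

Fe-56; 8.79 MeV/nucleon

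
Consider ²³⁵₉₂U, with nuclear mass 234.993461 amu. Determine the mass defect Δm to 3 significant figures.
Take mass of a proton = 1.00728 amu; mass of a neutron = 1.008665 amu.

1.92 amu

Total constituent mass: 92 × 1.00728 + 143 × 1.008665 = 236.908855 amu
Δm = 236.908855 − 234.993461 = 1.915394 amu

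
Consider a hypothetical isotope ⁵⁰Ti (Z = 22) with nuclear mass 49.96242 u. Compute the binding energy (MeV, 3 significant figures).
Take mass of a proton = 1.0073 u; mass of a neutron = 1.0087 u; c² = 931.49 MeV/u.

The nucleus contains 22 protons and 50 − 22 = 28 neutrons.
Total constituent mass: 22 × 1.0073 + 28 × 1.0087 = 50.4042 u
The mass defect is 50.4042 − 49.96242 = 0.44178 u.
E_B = 0.44178 × 931.49 = 411.514 MeV

412 MeV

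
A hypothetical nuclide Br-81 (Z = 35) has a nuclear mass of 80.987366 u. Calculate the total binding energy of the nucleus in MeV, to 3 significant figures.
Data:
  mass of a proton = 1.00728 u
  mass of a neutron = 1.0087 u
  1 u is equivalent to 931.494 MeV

622 MeV

With 35 protons and 46 neutrons (A = 81):
Total constituent mass: 35 × 1.00728 + 46 × 1.0087 = 81.65500 u
The mass defect is 81.65500 − 80.987366 = 0.667634 u.
Binding energy = Δm·c² = 0.667634 × 931.494 MeV/u = 621.897 MeV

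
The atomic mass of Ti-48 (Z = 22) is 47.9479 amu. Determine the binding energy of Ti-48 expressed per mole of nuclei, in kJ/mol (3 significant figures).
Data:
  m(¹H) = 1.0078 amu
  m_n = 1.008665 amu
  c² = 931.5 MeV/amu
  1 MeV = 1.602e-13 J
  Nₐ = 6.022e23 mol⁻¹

4.03e+10 kJ/mol

With 22 protons and 26 neutrons (A = 48):
Mass of separated nucleons = 22(1.0078) + 26(1.008665) = 22.1716 + 26.225290 = 48.396890 amu
Δm = 48.396890 − 47.9479 = 0.448990 amu
Binding energy = Δm·c² = 0.448990 × 931.5 MeV/amu = 418.234 MeV
Per nucleus in joules: 418.234 MeV × 1.602e-13 J/MeV = 6.7001e-11 J
Per mole: 6.7001e-11 J × 6.022e23 mol⁻¹ = 4.0348e+13 J/mol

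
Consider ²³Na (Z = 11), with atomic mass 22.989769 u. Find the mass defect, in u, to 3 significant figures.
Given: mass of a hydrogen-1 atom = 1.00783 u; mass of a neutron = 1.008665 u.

With 11 protons and 12 neutrons (A = 23):
Mass of separated nucleons = 11(1.00783) + 12(1.008665) = 11.08613 + 12.103980 = 23.190110 u
Mass defect Δm = 23.190110 − 22.989769 = 0.200341 u

0.200 u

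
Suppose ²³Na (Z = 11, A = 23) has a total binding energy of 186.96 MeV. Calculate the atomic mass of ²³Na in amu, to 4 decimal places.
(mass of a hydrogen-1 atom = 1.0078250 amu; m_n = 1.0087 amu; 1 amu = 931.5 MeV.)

22.9898 amu

Mass defect = 186.96 MeV / (931.5 MeV/amu) = 0.200709 amu
Constituent mass = 11(1.0078250) + 12(1.0087) = 23.1904750 amu
Atomic mass = 23.1904750 − 0.200709 = 22.9897660 amu ≈ 22.9898 amu (to 4 decimal places)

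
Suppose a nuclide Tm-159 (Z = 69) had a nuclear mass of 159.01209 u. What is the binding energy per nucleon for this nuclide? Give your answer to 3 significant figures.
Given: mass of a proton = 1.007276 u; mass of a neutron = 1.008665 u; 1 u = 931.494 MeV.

The nucleus contains 69 protons and 159 − 69 = 90 neutrons.
Mass of separated nucleons = 69(1.007276) + 90(1.008665) = 69.502044 + 90.779850 = 160.281894 u
Mass defect Δm = 160.281894 − 159.01209 = 1.269804 u
E_B = 1.269804 × 931.494 = 1182.81 MeV
Dividing by A = 159 gives 7.439 MeV per nucleon.

7.44 MeV/nucleon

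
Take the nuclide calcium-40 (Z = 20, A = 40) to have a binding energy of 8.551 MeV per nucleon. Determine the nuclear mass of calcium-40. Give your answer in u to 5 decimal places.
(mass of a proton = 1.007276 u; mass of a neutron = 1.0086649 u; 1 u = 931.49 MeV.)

Total binding energy = 40 × 8.551 = 342.040 MeV
Mass defect = 342.040 MeV / (931.49 MeV/u) = 0.3671966 u
Constituent mass = 20(1.007276) + 20(1.0086649) = 40.3188180 u
Nuclear mass = 40.3188180 − 0.3671966 = 39.9516214 u ≈ 39.95162 u (to 5 decimal places)

39.95162 u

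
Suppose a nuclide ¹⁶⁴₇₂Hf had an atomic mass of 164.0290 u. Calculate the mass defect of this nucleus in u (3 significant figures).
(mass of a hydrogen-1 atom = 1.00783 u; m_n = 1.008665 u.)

1.33 u

Mass of separated nucleons = 72(1.00783) + 92(1.008665) = 72.56376 + 92.797180 = 165.360940 u
Mass defect Δm = 165.360940 − 164.0290 = 1.331940 u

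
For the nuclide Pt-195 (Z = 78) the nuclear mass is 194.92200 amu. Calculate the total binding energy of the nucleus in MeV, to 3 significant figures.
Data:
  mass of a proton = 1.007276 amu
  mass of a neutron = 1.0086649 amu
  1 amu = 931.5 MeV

1550 MeV

The nucleus contains 78 protons and 195 − 78 = 117 neutrons.
Total constituent mass: 78 × 1.007276 + 117 × 1.0086649 = 196.5813213 amu
Δm = 196.5813213 − 194.92200 = 1.6593213 amu
Converting to energy: 1.6593213 amu × 931.5 MeV/amu = 1545.66 MeV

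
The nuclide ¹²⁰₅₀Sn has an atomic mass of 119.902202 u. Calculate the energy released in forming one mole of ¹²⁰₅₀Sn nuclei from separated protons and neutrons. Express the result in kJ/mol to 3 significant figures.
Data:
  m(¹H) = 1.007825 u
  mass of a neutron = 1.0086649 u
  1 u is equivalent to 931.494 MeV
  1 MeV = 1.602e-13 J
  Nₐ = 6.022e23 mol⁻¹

9.85e+10 kJ/mol

With 50 protons and 70 neutrons (A = 120):
Total constituent mass: 50 × 1.007825 + 70 × 1.0086649 = 120.9977930 u
Mass defect Δm = 120.9977930 − 119.902202 = 1.0955910 u
E_B = 1.0955910 × 931.494 = 1020.54 MeV
Per nucleus in joules: 1020.54 MeV × 1.602e-13 J/MeV = 1.6349e-10 J
Per mole: 1.6349e-10 J × 6.022e23 mol⁻¹ = 9.8454e+13 J/mol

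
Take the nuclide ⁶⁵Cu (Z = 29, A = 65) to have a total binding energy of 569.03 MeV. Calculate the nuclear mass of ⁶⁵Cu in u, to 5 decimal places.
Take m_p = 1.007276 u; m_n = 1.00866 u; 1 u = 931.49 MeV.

64.91188 u

Mass defect = 569.03 MeV / (931.49 MeV/u) = 0.6108815 u
Constituent mass = 29(1.007276) + 36(1.00866) = 65.522764 u
Nuclear mass = 65.522764 − 0.6108815 = 64.9118825 u ≈ 64.91188 u (to 5 decimal places)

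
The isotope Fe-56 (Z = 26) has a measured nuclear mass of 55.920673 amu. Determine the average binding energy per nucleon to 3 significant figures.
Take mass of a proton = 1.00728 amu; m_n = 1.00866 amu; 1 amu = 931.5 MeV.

With 26 protons and 30 neutrons (A = 56):
Σm = 26·m_p + 30·m_n = 26.18928 + 30.25980 = 56.44908 amu
Δm = 56.44908 − 55.920673 = 0.528407 amu
Converting to energy: 0.528407 amu × 931.5 MeV/amu = 492.211 MeV
Per nucleon: 492.211 / 56 = 8.789 MeV

8.79 MeV/nucleon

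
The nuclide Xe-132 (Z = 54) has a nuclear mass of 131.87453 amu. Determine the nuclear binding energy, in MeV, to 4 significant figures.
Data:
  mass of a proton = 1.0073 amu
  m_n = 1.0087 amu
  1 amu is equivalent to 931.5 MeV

1116 MeV

Total constituent mass: 54 × 1.0073 + 78 × 1.0087 = 133.0728 amu
Mass defect Δm = 133.0728 − 131.87453 = 1.19827 amu
Binding energy = Δm·c² = 1.19827 × 931.5 MeV/amu = 1116.19 MeV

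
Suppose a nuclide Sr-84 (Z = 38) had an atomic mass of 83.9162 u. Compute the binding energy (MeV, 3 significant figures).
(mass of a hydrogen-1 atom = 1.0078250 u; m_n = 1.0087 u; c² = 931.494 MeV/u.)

Z = 38, so N = A − Z = 84 − 38 = 46.
Mass of separated nucleons = 38(1.0078250) + 46(1.0087) = 38.2973500 + 46.4002 = 84.6975500 u
Δm = 84.6975500 − 83.9162 = 0.7813500 u
Converting to energy: 0.7813500 u × 931.494 MeV/u = 727.823 MeV

728 MeV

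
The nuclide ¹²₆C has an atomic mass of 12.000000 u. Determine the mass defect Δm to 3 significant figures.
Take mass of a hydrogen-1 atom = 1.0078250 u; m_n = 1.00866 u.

0.0989 u

Σm = 6·m(¹H) + 6·m_n = 6.0469500 + 6.05196 = 12.0989100 u
The mass defect is 12.0989100 − 12.000000 = 0.0989100 u.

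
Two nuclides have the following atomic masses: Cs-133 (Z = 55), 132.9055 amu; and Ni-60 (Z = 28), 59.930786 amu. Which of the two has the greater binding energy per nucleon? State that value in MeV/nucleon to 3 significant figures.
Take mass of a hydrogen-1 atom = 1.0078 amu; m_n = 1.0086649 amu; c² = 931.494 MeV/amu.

Cs-133: Σm = 55(1.0078) + 78(1.0086649) = 134.1048622 amu; Δm = 1.1993622 amu; E_B = 1117.2 MeV; E_B/A = 8.400 MeV
Ni-60: Σm = 28(1.0078) + 32(1.0086649) = 60.4956768 amu; Δm = 0.5648908 amu; E_B = 526.19 MeV; E_B/A = 8.770 MeV
Ni-60 has the higher binding energy per nucleon, so it is the more tightly bound nucleus.

Ni-60; 8.77 MeV/nucleon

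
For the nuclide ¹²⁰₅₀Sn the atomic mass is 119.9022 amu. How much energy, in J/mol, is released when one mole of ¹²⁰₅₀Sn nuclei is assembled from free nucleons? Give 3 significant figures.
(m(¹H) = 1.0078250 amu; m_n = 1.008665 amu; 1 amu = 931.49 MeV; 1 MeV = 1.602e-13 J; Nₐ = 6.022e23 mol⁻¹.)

9.85e+13 J/mol

Total constituent mass: 50 × 1.0078250 + 70 × 1.008665 = 120.9978000 amu
Mass defect Δm = 120.9978000 − 119.9022 = 1.0956000 amu
E_B = 1.0956000 × 931.49 = 1020.54 MeV
Per nucleus in joules: 1020.54 MeV × 1.602e-13 J/MeV = 1.6349e-10 J
Per mole: 1.6349e-10 J × 6.022e23 mol⁻¹ = 9.8454e+13 J/mol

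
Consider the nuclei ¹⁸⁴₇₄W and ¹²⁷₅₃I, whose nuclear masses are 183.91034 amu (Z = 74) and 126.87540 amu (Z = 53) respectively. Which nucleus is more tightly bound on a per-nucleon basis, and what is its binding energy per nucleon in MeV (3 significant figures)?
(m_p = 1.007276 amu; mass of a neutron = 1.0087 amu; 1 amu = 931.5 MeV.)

¹²⁷₅₃I; 8.46 MeV/nucleon

¹⁸⁴₇₄W: Σm = 74(1.007276) + 110(1.0087) = 185.495424 amu; Δm = 1.585084 amu; E_B = 1476.5 MeV; E_B/A = 8.024 MeV
¹²⁷₅₃I: Σm = 53(1.007276) + 74(1.0087) = 128.029428 amu; Δm = 1.154028 amu; E_B = 1074.98 MeV; E_B/A = 8.464 MeV
¹²⁷₅₃I has the higher binding energy per nucleon, so it is the more tightly bound nucleus.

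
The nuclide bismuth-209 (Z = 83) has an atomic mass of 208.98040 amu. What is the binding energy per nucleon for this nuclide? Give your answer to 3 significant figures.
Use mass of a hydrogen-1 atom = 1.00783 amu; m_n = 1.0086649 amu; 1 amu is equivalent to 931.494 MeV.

7.85 MeV/nucleon

With 83 protons and 126 neutrons (A = 209):
Total constituent mass: 83 × 1.00783 + 126 × 1.0086649 = 210.7416674 amu
Mass defect Δm = 210.7416674 − 208.98040 = 1.7612674 amu
E_B = 1.7612674 × 931.494 = 1640.61 MeV
Per nucleon: 1640.61 / 209 = 7.850 MeV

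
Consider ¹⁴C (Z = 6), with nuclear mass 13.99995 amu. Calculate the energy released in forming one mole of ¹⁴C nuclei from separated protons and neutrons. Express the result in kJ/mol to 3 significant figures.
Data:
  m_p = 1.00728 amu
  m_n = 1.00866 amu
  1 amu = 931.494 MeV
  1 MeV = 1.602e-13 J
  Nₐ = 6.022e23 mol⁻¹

1.02e+10 kJ/mol

Z = 6, so N = A − Z = 14 − 6 = 8.
Mass of separated nucleons = 6(1.00728) + 8(1.00866) = 6.04368 + 8.06928 = 14.11296 amu
Mass defect Δm = 14.11296 − 13.99995 = 0.11301 amu
Binding energy = Δm·c² = 0.11301 × 931.494 MeV/amu = 105.268 MeV
Per nucleus in joules: 105.268 MeV × 1.602e-13 J/MeV = 1.6864e-11 J
Per mole: 1.6864e-11 J × 6.022e23 mol⁻¹ = 1.0156e+13 J/mol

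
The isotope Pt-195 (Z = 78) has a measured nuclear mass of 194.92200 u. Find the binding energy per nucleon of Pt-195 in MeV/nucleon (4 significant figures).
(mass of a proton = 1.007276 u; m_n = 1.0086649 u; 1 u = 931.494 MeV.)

7.926 MeV/nucleon

Total constituent mass: 78 × 1.007276 + 117 × 1.0086649 = 196.5813213 u
Δm = 196.5813213 − 194.92200 = 1.6593213 u
Binding energy = Δm·c² = 1.6593213 × 931.494 MeV/u = 1545.65 MeV
Per nucleon: 1545.65 / 195 = 7.926 MeV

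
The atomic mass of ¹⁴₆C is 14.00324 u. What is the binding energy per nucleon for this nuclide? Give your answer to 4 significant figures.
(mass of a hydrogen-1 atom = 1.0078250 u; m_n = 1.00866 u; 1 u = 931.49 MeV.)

7.518 MeV/nucleon

The nucleus contains 6 protons and 14 − 6 = 8 neutrons.
Total constituent mass: 6 × 1.0078250 + 8 × 1.00866 = 14.1162300 u
The mass defect is 14.1162300 − 14.00324 = 0.1129900 u.
Converting to energy: 0.1129900 u × 931.49 MeV/u = 105.249 MeV
Dividing by A = 14 gives 7.518 MeV per nucleon.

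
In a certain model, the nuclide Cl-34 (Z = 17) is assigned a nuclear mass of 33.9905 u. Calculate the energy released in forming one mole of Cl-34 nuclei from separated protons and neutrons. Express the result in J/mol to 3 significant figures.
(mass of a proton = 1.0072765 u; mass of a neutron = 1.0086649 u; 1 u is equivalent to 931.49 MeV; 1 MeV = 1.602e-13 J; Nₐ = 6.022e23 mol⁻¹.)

2.52e+13 J/mol

Total constituent mass: 17 × 1.0072765 + 17 × 1.0086649 = 34.2710038 u
Mass defect Δm = 34.2710038 − 33.9905 = 0.2805038 u
Binding energy = Δm·c² = 0.2805038 × 931.49 MeV/u = 261.286 MeV
Per nucleus in joules: 261.286 MeV × 1.602e-13 J/MeV = 4.1858e-11 J
Per mole: 4.1858e-11 J × 6.022e23 mol⁻¹ = 2.5207e+13 J/mol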